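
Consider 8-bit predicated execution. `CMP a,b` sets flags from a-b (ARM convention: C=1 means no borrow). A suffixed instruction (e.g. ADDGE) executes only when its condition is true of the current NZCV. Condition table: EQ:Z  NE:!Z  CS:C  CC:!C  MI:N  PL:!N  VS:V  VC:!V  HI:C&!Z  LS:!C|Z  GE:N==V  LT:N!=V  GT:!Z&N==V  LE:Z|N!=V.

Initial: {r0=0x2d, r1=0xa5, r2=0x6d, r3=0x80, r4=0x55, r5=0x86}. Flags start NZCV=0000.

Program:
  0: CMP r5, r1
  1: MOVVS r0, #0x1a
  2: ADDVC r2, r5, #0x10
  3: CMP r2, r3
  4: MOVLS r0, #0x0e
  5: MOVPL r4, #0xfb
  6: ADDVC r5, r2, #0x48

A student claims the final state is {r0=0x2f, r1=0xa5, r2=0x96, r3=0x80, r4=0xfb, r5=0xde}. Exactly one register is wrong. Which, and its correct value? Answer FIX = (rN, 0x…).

0: ✓ CMP  NZCV=1000
1: · MOVVS
2: ✓ ADDVC  r2←0x96
3: ✓ CMP  NZCV=0010
4: · MOVLS
5: ✓ MOVPL  r4←0xfb
6: ✓ ADDVC  r5←0xde

FIX = (r0, 0x2d)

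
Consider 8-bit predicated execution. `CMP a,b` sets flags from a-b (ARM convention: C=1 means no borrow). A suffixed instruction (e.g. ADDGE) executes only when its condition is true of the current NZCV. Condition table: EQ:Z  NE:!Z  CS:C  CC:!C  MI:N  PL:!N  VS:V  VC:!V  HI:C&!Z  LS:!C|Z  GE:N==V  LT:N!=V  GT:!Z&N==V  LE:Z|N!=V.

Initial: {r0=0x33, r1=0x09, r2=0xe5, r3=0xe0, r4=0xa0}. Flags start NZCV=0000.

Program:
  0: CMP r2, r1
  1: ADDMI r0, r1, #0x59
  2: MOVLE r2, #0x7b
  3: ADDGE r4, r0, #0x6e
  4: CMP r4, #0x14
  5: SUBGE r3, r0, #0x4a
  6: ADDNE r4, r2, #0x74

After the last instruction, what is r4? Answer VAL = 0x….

[0] flags=1010 → (cmp)
[1] flags=1010 MI?T → r0=0x62
[2] flags=1010 LE?T → r2=0x7b
[3] flags=1010 GE?F → skip
[4] flags=1010 → (cmp)
[5] flags=1010 GE?F → skip
[6] flags=1010 NE?T → r4=0xef

VAL = 0xef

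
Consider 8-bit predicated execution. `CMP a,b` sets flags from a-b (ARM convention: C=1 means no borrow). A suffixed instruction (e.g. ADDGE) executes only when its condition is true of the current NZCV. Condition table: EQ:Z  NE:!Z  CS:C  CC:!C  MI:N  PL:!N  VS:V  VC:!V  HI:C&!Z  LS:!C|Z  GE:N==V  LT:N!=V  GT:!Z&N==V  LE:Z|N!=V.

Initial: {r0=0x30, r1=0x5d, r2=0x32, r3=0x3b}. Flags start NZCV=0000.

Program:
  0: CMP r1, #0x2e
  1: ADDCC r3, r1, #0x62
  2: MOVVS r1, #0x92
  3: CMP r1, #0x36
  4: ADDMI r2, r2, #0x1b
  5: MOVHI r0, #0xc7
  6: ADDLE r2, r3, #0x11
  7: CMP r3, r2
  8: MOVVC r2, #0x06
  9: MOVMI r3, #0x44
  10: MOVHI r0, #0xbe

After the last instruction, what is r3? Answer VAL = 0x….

VAL = 0x3b

0: ✓ CMP  NZCV=0010
1: · ADDCC
2: · MOVVS
3: ✓ CMP  NZCV=0010
4: · ADDMI
5: ✓ MOVHI  r0←0xc7
6: · ADDLE
7: ✓ CMP  NZCV=0010
8: ✓ MOVVC  r2←0x06
9: · MOVMI
10: ✓ MOVHI  r0←0xbe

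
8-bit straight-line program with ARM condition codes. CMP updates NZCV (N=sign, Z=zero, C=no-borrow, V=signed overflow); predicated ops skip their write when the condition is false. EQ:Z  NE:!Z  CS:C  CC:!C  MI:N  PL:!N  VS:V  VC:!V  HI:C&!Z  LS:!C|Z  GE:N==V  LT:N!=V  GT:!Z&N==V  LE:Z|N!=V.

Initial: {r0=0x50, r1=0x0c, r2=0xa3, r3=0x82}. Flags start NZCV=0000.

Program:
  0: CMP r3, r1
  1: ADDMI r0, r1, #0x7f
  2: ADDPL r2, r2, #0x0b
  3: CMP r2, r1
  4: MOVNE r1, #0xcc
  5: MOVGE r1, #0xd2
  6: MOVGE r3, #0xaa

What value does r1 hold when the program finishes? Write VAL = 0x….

VAL = 0xcc

0: ✓ CMP  NZCV=0011
1: · ADDMI
2: ✓ ADDPL  r2←0xae
3: ✓ CMP  NZCV=1010
4: ✓ MOVNE  r1←0xcc
5: · MOVGE
6: · MOVGE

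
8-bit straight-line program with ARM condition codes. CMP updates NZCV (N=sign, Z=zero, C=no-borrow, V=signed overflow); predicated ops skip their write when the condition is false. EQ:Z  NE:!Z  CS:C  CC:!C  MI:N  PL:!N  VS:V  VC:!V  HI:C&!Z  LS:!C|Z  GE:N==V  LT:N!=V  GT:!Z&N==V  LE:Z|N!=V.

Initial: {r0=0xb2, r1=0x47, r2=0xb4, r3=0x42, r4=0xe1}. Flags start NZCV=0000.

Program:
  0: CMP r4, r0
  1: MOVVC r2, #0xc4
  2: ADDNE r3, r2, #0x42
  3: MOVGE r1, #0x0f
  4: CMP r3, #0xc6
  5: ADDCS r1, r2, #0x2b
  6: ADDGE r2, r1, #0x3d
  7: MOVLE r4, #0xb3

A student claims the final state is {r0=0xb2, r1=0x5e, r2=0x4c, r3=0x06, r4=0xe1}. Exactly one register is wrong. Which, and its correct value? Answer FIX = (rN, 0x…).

[0] flags=0010 → (cmp)
[1] flags=0010 VC?T → r2=0xc4
[2] flags=0010 NE?T → r3=0x06
[3] flags=0010 GE?T → r1=0x0f
[4] flags=0000 → (cmp)
[5] flags=0000 CS?F → skip
[6] flags=0000 GE?T → r2=0x4c
[7] flags=0000 LE?F → skip

FIX = (r1, 0x0f)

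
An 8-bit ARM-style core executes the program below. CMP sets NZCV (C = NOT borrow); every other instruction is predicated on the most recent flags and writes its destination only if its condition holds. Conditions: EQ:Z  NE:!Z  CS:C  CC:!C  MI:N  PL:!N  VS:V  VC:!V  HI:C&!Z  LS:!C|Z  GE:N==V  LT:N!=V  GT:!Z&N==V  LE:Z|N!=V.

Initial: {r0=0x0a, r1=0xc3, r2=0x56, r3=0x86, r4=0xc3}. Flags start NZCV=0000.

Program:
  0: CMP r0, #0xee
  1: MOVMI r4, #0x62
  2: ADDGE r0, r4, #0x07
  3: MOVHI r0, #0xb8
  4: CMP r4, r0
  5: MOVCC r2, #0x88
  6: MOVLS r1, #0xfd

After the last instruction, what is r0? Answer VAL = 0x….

[0] flags=0000 → (cmp)
[1] flags=0000 MI?F → skip
[2] flags=0000 GE?T → r0=0xca
[3] flags=0000 HI?F → skip
[4] flags=1000 → (cmp)
[5] flags=1000 CC?T → r2=0x88
[6] flags=1000 LS?T → r1=0xfd

VAL = 0xca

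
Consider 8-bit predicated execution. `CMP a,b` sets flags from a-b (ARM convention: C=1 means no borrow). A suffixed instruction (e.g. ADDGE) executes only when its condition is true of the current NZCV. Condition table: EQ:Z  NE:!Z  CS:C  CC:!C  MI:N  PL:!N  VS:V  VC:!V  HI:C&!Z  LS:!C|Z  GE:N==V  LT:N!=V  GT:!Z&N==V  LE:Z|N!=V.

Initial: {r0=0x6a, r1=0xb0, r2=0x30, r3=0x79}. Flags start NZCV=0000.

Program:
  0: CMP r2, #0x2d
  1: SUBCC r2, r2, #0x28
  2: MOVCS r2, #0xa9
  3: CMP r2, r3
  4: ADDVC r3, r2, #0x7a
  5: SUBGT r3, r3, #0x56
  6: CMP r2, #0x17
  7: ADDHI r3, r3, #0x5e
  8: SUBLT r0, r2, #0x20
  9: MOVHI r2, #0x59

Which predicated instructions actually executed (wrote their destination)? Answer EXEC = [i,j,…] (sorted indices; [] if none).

EXEC = [2,7,8,9]

0: ✓ CMP  NZCV=0010
1: · SUBCC
2: ✓ MOVCS  r2←0xa9
3: ✓ CMP  NZCV=0011
4: · ADDVC
5: · SUBGT
6: ✓ CMP  NZCV=1010
7: ✓ ADDHI  r3←0xd7
8: ✓ SUBLT  r0←0x89
9: ✓ MOVHI  r2←0x59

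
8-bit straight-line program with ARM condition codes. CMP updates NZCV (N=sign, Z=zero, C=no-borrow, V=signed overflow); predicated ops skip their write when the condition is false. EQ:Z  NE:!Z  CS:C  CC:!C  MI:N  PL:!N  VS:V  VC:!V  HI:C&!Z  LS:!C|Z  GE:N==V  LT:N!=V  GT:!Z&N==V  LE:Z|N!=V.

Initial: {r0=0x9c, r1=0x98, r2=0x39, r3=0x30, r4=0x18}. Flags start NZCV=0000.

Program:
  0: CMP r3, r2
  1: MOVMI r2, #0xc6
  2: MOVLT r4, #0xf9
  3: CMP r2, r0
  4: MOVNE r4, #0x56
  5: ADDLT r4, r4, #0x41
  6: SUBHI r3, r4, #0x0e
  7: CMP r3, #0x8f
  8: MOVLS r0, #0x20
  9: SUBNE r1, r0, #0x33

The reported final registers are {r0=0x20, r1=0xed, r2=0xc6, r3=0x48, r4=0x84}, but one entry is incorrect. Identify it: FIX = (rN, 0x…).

FIX = (r4, 0x56)

[0] flags=1000 → (cmp)
[1] flags=1000 MI?T → r2=0xc6
[2] flags=1000 LT?T → r4=0xf9
[3] flags=0010 → (cmp)
[4] flags=0010 NE?T → r4=0x56
[5] flags=0010 LT?F → skip
[6] flags=0010 HI?T → r3=0x48
[7] flags=1001 → (cmp)
[8] flags=1001 LS?T → r0=0x20
[9] flags=1001 NE?T → r1=0xed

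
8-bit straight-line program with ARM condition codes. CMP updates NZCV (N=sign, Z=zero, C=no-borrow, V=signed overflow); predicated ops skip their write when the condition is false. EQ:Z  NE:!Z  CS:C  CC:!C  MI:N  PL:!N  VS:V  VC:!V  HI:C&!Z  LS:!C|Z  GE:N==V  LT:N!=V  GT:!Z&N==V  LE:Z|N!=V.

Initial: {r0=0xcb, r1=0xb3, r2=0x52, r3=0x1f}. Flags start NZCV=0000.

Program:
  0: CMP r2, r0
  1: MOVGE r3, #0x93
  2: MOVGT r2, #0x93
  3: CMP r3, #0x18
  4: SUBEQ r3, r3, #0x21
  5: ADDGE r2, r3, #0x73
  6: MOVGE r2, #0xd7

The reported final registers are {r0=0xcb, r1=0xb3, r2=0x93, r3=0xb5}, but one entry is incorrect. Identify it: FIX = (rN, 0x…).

0: ✓ CMP  NZCV=1001
1: ✓ MOVGE  r3←0x93
2: ✓ MOVGT  r2←0x93
3: ✓ CMP  NZCV=0011
4: · SUBEQ
5: · ADDGE
6: · MOVGE

FIX = (r3, 0x93)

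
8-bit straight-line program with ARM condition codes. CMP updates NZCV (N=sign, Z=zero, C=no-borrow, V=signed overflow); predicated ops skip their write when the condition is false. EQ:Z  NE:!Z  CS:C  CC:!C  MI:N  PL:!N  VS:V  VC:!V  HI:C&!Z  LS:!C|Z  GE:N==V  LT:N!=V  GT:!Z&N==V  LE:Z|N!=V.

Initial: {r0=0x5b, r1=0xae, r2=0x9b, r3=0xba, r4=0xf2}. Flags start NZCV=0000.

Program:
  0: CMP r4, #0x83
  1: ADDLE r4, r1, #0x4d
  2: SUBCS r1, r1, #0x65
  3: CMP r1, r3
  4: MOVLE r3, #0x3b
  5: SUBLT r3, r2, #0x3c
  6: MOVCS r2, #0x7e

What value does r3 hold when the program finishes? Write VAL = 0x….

VAL = 0xba

[0] flags=0010 → (cmp)
[1] flags=0010 LE?F → skip
[2] flags=0010 CS?T → r1=0x49
[3] flags=1001 → (cmp)
[4] flags=1001 LE?F → skip
[5] flags=1001 LT?F → skip
[6] flags=1001 CS?F → skip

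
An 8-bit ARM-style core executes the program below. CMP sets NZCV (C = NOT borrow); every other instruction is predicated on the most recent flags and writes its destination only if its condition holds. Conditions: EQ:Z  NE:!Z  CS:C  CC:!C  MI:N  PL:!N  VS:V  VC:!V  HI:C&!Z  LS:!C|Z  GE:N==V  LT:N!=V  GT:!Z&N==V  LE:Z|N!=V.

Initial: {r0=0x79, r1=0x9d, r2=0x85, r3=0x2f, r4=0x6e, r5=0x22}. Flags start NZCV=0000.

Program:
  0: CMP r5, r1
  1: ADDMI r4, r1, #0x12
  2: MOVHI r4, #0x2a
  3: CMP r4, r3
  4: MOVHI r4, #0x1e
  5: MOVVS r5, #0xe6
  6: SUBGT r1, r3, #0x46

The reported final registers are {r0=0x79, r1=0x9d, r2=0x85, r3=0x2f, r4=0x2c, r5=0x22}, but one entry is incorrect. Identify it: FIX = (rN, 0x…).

FIX = (r4, 0x1e)

0: ✓ CMP  NZCV=1001
1: ✓ ADDMI  r4←0xaf
2: · MOVHI
3: ✓ CMP  NZCV=1010
4: ✓ MOVHI  r4←0x1e
5: · MOVVS
6: · SUBGT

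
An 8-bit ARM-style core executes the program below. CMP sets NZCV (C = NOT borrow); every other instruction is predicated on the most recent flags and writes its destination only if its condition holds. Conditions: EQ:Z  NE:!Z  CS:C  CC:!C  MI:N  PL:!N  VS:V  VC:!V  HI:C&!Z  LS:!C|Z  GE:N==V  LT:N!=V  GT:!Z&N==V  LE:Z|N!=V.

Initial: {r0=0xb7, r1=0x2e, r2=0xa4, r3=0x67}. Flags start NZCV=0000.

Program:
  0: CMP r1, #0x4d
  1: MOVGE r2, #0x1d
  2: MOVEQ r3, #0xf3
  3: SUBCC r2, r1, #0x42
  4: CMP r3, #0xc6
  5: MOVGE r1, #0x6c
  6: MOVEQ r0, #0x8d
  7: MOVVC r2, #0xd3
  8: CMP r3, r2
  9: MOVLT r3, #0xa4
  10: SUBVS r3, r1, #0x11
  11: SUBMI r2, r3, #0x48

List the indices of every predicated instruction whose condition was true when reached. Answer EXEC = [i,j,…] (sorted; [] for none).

[0] flags=1000 → (cmp)
[1] flags=1000 GE?F → skip
[2] flags=1000 EQ?F → skip
[3] flags=1000 CC?T → r2=0xec
[4] flags=1001 → (cmp)
[5] flags=1001 GE?T → r1=0x6c
[6] flags=1001 EQ?F → skip
[7] flags=1001 VC?F → skip
[8] flags=0000 → (cmp)
[9] flags=0000 LT?F → skip
[10] flags=0000 VS?F → skip
[11] flags=0000 MI?F → skip

EXEC = [3,5]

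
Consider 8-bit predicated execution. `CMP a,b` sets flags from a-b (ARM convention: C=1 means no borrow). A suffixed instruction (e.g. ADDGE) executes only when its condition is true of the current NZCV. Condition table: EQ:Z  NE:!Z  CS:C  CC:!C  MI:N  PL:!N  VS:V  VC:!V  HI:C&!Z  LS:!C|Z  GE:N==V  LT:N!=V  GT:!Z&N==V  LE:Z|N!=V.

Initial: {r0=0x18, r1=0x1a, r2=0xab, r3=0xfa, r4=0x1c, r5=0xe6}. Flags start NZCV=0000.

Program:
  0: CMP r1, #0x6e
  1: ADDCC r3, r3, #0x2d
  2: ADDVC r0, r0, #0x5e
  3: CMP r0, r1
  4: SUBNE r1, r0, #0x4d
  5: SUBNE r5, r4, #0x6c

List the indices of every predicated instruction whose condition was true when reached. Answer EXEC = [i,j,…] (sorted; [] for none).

EXEC = [1,2,4,5]

[0] flags=1000 → (cmp)
[1] flags=1000 CC?T → r3=0x27
[2] flags=1000 VC?T → r0=0x76
[3] flags=0010 → (cmp)
[4] flags=0010 NE?T → r1=0x29
[5] flags=0010 NE?T → r5=0xb0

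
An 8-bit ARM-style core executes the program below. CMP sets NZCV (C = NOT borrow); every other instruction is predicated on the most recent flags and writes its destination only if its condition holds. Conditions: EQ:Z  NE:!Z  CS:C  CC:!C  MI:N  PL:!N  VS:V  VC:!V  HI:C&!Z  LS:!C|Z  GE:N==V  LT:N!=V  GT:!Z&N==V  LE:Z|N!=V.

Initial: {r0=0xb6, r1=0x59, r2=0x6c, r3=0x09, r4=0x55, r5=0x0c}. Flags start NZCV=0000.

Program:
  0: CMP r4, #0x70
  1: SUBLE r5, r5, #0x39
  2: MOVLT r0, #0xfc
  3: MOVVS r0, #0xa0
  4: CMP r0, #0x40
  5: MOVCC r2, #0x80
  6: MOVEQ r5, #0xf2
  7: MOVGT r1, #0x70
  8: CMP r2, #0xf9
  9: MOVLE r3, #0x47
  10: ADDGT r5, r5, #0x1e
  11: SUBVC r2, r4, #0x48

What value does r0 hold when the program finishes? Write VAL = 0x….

VAL = 0xfc

[0] flags=1000 → (cmp)
[1] flags=1000 LE?T → r5=0xd3
[2] flags=1000 LT?T → r0=0xfc
[3] flags=1000 VS?F → skip
[4] flags=1010 → (cmp)
[5] flags=1010 CC?F → skip
[6] flags=1010 EQ?F → skip
[7] flags=1010 GT?F → skip
[8] flags=0000 → (cmp)
[9] flags=0000 LE?F → skip
[10] flags=0000 GT?T → r5=0xf1
[11] flags=0000 VC?T → r2=0x0d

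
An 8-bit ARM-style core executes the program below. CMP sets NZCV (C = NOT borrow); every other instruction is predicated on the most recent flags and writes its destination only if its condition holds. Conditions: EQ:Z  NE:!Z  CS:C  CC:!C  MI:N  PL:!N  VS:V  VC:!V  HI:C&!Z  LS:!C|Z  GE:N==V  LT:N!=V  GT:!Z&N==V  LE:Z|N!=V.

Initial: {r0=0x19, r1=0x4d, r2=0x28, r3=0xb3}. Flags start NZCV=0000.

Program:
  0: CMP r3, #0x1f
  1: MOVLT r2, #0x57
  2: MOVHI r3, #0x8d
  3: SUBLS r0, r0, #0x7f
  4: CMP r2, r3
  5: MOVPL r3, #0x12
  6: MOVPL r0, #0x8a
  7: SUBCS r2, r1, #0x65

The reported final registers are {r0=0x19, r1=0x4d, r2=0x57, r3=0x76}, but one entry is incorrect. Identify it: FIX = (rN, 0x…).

FIX = (r3, 0x8d)

0: ✓ CMP  NZCV=1010
1: ✓ MOVLT  r2←0x57
2: ✓ MOVHI  r3←0x8d
3: · SUBLS
4: ✓ CMP  NZCV=1001
5: · MOVPL
6: · MOVPL
7: · SUBCS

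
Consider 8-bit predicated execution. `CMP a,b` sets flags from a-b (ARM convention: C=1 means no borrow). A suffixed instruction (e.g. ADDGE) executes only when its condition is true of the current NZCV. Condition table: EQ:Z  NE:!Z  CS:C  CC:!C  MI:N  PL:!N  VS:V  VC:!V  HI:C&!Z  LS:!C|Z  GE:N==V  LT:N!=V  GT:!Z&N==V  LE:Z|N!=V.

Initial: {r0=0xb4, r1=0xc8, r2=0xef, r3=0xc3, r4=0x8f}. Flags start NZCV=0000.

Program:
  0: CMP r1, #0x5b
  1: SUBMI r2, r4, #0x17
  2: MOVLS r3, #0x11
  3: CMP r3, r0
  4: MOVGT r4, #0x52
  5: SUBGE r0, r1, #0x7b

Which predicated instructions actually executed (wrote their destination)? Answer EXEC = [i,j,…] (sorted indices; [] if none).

EXEC = [4,5]

[0] flags=0011 → (cmp)
[1] flags=0011 MI?F → skip
[2] flags=0011 LS?F → skip
[3] flags=0010 → (cmp)
[4] flags=0010 GT?T → r4=0x52
[5] flags=0010 GE?T → r0=0x4d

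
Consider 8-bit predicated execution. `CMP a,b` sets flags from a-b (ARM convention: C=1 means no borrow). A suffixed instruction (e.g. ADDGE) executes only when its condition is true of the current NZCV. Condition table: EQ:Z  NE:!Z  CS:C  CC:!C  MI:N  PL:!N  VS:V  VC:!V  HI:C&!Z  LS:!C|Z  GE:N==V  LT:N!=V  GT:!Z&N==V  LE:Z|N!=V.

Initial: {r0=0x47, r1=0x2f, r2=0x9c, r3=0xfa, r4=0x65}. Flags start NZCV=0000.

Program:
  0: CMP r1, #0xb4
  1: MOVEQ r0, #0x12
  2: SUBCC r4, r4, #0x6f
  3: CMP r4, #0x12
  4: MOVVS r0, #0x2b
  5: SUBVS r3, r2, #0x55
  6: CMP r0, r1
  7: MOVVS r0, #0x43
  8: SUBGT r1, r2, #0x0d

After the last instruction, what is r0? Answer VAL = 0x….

[0] flags=0000 → (cmp)
[1] flags=0000 EQ?F → skip
[2] flags=0000 CC?T → r4=0xf6
[3] flags=1010 → (cmp)
[4] flags=1010 VS?F → skip
[5] flags=1010 VS?F → skip
[6] flags=0010 → (cmp)
[7] flags=0010 VS?F → skip
[8] flags=0010 GT?T → r1=0x8f

VAL = 0x47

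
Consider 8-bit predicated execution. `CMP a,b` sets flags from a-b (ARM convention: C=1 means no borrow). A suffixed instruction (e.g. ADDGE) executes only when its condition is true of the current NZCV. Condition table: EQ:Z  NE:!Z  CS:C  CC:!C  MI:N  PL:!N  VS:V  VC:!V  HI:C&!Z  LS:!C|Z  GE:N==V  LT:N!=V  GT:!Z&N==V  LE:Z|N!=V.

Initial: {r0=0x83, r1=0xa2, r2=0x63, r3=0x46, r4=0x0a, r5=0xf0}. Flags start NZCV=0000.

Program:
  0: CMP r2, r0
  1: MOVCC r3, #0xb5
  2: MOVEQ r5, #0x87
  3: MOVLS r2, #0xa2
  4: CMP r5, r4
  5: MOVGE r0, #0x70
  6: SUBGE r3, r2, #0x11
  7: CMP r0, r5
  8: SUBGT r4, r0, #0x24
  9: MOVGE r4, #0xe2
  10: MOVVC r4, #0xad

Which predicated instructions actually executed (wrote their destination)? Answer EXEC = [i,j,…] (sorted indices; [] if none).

[0] flags=1001 → (cmp)
[1] flags=1001 CC?T → r3=0xb5
[2] flags=1001 EQ?F → skip
[3] flags=1001 LS?T → r2=0xa2
[4] flags=1010 → (cmp)
[5] flags=1010 GE?F → skip
[6] flags=1010 GE?F → skip
[7] flags=1000 → (cmp)
[8] flags=1000 GT?F → skip
[9] flags=1000 GE?F → skip
[10] flags=1000 VC?T → r4=0xad

EXEC = [1,3,10]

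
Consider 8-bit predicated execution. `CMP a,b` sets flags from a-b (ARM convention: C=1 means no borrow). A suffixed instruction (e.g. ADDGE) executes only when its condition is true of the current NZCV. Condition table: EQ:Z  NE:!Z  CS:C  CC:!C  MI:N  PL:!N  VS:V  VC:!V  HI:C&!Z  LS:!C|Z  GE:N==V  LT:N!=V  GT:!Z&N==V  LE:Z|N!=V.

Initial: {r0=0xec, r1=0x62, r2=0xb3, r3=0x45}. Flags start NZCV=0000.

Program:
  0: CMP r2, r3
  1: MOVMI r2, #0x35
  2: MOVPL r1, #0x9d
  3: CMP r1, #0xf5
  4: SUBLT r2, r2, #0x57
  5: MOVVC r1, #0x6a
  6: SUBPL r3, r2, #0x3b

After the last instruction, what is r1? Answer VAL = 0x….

VAL = 0x6a

[0] flags=0011 → (cmp)
[1] flags=0011 MI?F → skip
[2] flags=0011 PL?T → r1=0x9d
[3] flags=1000 → (cmp)
[4] flags=1000 LT?T → r2=0x5c
[5] flags=1000 VC?T → r1=0x6a
[6] flags=1000 PL?F → skip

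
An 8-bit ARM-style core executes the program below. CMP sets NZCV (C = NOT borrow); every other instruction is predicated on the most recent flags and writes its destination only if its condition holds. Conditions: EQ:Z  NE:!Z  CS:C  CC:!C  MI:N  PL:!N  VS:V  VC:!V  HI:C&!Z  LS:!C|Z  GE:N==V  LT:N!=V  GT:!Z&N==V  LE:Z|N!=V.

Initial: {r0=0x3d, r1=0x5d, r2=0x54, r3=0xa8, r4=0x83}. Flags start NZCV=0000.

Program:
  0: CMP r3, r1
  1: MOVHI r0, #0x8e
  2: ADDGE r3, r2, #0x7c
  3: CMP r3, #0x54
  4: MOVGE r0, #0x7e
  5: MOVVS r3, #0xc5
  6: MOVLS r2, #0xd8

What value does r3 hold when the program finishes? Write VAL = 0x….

0: ✓ CMP  NZCV=0011
1: ✓ MOVHI  r0←0x8e
2: · ADDGE
3: ✓ CMP  NZCV=0011
4: · MOVGE
5: ✓ MOVVS  r3←0xc5
6: · MOVLS

VAL = 0xc5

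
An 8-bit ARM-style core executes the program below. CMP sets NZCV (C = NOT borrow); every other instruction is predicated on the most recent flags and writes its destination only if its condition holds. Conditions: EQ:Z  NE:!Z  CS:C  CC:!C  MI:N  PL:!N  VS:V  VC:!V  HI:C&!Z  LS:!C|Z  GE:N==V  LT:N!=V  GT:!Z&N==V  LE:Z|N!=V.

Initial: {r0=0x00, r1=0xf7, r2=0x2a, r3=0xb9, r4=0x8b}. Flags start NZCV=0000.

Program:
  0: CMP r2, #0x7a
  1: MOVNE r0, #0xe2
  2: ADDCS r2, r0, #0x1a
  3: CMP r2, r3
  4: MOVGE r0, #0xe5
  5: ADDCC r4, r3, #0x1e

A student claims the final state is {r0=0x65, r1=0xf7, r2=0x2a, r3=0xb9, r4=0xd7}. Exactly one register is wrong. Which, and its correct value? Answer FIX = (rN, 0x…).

FIX = (r0, 0xe5)

0: ✓ CMP  NZCV=1000
1: ✓ MOVNE  r0←0xe2
2: · ADDCS
3: ✓ CMP  NZCV=0000
4: ✓ MOVGE  r0←0xe5
5: ✓ ADDCC  r4←0xd7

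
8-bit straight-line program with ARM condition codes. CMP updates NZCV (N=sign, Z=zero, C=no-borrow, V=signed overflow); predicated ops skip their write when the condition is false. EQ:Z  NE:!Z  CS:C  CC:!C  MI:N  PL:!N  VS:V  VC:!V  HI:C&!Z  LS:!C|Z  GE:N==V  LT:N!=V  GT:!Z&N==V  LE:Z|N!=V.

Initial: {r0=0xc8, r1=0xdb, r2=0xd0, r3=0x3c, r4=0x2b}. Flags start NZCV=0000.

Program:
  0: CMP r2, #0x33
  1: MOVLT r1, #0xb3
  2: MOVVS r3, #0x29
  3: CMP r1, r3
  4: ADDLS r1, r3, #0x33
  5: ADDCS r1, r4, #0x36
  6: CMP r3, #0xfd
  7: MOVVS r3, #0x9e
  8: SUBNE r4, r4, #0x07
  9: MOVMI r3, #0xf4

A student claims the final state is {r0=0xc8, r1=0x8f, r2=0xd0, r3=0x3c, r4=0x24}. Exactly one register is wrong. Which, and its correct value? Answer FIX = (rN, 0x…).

FIX = (r1, 0x61)

0: ✓ CMP  NZCV=1010
1: ✓ MOVLT  r1←0xb3
2: · MOVVS
3: ✓ CMP  NZCV=0011
4: · ADDLS
5: ✓ ADDCS  r1←0x61
6: ✓ CMP  NZCV=0000
7: · MOVVS
8: ✓ SUBNE  r4←0x24
9: · MOVMI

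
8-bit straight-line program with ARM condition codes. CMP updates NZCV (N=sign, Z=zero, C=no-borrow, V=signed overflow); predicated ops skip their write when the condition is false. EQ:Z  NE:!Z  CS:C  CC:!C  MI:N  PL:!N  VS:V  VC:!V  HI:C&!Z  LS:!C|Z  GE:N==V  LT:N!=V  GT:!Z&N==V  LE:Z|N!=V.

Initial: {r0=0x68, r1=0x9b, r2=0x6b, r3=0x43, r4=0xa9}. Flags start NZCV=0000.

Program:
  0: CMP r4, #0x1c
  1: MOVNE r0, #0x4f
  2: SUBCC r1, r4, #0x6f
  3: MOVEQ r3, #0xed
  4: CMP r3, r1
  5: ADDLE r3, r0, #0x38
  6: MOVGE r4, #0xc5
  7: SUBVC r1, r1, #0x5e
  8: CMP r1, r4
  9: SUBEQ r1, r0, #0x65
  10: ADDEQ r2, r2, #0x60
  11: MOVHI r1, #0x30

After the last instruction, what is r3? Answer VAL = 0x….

VAL = 0x43

[0] flags=1010 → (cmp)
[1] flags=1010 NE?T → r0=0x4f
[2] flags=1010 CC?F → skip
[3] flags=1010 EQ?F → skip
[4] flags=1001 → (cmp)
[5] flags=1001 LE?F → skip
[6] flags=1001 GE?T → r4=0xc5
[7] flags=1001 VC?F → skip
[8] flags=1000 → (cmp)
[9] flags=1000 EQ?F → skip
[10] flags=1000 EQ?F → skip
[11] flags=1000 HI?F → skip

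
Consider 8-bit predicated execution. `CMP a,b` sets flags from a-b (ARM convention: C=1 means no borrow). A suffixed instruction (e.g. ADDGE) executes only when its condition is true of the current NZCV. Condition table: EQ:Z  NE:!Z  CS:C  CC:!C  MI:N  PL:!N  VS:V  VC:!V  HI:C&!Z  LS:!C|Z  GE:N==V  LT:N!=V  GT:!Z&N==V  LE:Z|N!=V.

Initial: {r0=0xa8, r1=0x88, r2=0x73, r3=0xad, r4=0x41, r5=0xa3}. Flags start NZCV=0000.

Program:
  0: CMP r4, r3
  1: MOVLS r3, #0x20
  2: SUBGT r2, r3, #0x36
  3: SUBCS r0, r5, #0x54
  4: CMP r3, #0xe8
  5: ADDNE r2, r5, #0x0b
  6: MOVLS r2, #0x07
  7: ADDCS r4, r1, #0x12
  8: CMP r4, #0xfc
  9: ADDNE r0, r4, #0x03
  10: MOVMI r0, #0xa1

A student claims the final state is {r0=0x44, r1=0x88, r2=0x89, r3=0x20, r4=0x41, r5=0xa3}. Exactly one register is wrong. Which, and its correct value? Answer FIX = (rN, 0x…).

FIX = (r2, 0x07)

0: ✓ CMP  NZCV=1001
1: ✓ MOVLS  r3←0x20
2: ✓ SUBGT  r2←0xea
3: · SUBCS
4: ✓ CMP  NZCV=0000
5: ✓ ADDNE  r2←0xae
6: ✓ MOVLS  r2←0x07
7: · ADDCS
8: ✓ CMP  NZCV=0000
9: ✓ ADDNE  r0←0x44
10: · MOVMI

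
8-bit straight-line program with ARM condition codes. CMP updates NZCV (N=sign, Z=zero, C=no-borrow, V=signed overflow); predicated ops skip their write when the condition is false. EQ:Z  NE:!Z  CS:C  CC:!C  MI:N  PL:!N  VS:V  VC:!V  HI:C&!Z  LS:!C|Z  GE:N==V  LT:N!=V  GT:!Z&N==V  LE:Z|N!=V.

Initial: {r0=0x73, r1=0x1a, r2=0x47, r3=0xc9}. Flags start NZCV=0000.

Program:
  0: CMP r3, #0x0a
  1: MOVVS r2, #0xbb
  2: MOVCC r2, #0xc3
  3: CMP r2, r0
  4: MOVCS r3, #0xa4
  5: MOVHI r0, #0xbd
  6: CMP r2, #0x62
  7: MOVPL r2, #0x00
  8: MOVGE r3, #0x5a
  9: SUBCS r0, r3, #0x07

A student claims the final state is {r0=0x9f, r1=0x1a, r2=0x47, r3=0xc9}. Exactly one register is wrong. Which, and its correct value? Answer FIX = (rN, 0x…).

FIX = (r0, 0x73)

[0] flags=1010 → (cmp)
[1] flags=1010 VS?F → skip
[2] flags=1010 CC?F → skip
[3] flags=1000 → (cmp)
[4] flags=1000 CS?F → skip
[5] flags=1000 HI?F → skip
[6] flags=1000 → (cmp)
[7] flags=1000 PL?F → skip
[8] flags=1000 GE?F → skip
[9] flags=1000 CS?F → skip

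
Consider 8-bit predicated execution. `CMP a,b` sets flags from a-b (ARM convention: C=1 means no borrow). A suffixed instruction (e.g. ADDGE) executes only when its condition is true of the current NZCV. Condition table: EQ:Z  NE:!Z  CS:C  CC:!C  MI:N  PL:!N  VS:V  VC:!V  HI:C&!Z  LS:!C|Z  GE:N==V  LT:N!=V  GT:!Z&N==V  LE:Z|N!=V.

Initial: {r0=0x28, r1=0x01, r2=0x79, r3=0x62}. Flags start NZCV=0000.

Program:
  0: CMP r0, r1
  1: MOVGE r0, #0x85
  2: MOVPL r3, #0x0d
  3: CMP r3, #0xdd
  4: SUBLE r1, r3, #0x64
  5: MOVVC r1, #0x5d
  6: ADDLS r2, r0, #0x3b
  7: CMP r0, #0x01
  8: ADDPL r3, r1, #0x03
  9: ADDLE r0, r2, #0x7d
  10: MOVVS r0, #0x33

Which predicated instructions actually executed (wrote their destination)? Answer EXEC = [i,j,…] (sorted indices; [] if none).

EXEC = [1,2,5,6,9]

0: ✓ CMP  NZCV=0010
1: ✓ MOVGE  r0←0x85
2: ✓ MOVPL  r3←0x0d
3: ✓ CMP  NZCV=0000
4: · SUBLE
5: ✓ MOVVC  r1←0x5d
6: ✓ ADDLS  r2←0xc0
7: ✓ CMP  NZCV=1010
8: · ADDPL
9: ✓ ADDLE  r0←0x3d
10: · MOVVS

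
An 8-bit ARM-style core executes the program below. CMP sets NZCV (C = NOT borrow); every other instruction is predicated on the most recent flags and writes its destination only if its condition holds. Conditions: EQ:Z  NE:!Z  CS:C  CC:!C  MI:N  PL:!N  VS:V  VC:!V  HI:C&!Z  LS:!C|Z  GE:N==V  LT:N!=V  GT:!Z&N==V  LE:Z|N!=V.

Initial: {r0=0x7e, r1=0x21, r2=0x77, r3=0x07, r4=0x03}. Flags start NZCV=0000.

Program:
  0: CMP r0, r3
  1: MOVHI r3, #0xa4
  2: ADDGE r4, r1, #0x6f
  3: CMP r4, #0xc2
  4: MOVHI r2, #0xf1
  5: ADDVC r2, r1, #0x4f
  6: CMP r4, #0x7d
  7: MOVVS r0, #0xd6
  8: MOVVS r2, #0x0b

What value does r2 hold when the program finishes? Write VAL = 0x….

[0] flags=0010 → (cmp)
[1] flags=0010 HI?T → r3=0xa4
[2] flags=0010 GE?T → r4=0x90
[3] flags=1000 → (cmp)
[4] flags=1000 HI?F → skip
[5] flags=1000 VC?T → r2=0x70
[6] flags=0011 → (cmp)
[7] flags=0011 VS?T → r0=0xd6
[8] flags=0011 VS?T → r2=0x0b

VAL = 0x0b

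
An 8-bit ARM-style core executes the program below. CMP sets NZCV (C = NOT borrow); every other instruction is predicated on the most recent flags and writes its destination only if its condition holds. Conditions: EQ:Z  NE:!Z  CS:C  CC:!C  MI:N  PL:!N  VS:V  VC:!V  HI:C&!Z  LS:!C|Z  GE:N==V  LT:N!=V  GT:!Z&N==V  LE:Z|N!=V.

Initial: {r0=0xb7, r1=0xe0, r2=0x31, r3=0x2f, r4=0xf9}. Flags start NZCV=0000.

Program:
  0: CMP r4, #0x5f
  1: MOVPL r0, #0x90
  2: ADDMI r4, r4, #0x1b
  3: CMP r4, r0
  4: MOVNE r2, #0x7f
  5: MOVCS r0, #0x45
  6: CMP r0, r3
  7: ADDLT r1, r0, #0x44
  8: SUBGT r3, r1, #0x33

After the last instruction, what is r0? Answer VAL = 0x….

0: ✓ CMP  NZCV=1010
1: · MOVPL
2: ✓ ADDMI  r4←0x14
3: ✓ CMP  NZCV=0000
4: ✓ MOVNE  r2←0x7f
5: · MOVCS
6: ✓ CMP  NZCV=1010
7: ✓ ADDLT  r1←0xfb
8: · SUBGT

VAL = 0xb7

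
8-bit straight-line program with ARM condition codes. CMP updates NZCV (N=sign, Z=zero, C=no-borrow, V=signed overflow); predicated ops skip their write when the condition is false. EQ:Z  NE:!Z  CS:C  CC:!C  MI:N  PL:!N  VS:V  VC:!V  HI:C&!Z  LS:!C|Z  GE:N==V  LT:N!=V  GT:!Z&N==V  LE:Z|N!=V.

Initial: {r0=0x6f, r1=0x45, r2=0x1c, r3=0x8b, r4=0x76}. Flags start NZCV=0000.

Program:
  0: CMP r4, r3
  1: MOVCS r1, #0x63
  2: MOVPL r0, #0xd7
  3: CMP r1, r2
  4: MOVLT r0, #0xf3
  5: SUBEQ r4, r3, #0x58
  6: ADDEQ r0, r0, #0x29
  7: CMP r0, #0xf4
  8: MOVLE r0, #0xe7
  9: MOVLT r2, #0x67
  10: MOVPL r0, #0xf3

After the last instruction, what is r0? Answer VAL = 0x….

VAL = 0xf3

[0] flags=1001 → (cmp)
[1] flags=1001 CS?F → skip
[2] flags=1001 PL?F → skip
[3] flags=0010 → (cmp)
[4] flags=0010 LT?F → skip
[5] flags=0010 EQ?F → skip
[6] flags=0010 EQ?F → skip
[7] flags=0000 → (cmp)
[8] flags=0000 LE?F → skip
[9] flags=0000 LT?F → skip
[10] flags=0000 PL?T → r0=0xf3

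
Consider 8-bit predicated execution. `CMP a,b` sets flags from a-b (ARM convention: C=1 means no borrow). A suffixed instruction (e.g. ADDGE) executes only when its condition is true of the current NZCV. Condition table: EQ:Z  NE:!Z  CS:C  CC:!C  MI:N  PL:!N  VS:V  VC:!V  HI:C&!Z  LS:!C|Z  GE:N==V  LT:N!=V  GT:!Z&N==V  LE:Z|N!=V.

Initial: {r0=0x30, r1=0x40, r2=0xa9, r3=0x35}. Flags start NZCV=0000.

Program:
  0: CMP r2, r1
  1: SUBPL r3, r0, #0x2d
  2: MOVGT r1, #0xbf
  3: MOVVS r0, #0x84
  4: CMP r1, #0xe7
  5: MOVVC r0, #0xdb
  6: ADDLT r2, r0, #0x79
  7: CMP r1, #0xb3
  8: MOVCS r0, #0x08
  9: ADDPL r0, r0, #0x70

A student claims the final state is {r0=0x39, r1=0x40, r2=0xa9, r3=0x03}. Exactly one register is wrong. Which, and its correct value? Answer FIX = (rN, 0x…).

0: ✓ CMP  NZCV=0011
1: ✓ SUBPL  r3←0x03
2: · MOVGT
3: ✓ MOVVS  r0←0x84
4: ✓ CMP  NZCV=0000
5: ✓ MOVVC  r0←0xdb
6: · ADDLT
7: ✓ CMP  NZCV=1001
8: · MOVCS
9: · ADDPL

FIX = (r0, 0xdb)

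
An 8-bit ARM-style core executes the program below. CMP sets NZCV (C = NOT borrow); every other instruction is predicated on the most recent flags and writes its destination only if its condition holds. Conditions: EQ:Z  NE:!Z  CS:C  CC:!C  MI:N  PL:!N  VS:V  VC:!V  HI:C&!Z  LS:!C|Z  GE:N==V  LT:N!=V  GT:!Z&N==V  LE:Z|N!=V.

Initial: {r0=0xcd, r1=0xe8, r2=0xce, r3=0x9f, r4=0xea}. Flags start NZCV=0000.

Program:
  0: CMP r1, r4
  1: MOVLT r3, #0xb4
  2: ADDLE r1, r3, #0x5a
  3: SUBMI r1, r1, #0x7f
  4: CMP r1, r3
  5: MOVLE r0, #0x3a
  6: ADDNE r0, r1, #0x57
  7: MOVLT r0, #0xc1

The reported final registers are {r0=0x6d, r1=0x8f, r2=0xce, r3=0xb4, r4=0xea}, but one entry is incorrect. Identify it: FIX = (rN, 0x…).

0: ✓ CMP  NZCV=1000
1: ✓ MOVLT  r3←0xb4
2: ✓ ADDLE  r1←0x0e
3: ✓ SUBMI  r1←0x8f
4: ✓ CMP  NZCV=1000
5: ✓ MOVLE  r0←0x3a
6: ✓ ADDNE  r0←0xe6
7: ✓ MOVLT  r0←0xc1

FIX = (r0, 0xc1)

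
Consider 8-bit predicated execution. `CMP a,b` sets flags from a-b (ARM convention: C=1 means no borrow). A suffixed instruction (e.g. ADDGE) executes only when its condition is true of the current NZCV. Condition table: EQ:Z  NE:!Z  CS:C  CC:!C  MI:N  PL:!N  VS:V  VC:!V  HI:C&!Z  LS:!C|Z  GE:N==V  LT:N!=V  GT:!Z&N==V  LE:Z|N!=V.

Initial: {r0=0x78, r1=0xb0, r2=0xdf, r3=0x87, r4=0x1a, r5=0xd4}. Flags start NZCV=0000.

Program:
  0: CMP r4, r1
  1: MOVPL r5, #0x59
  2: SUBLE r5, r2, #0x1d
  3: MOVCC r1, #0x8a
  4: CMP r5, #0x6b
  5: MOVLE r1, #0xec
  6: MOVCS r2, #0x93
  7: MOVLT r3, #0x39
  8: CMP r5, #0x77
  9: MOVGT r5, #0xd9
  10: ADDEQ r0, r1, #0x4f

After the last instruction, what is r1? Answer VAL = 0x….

0: ✓ CMP  NZCV=0000
1: ✓ MOVPL  r5←0x59
2: · SUBLE
3: ✓ MOVCC  r1←0x8a
4: ✓ CMP  NZCV=1000
5: ✓ MOVLE  r1←0xec
6: · MOVCS
7: ✓ MOVLT  r3←0x39
8: ✓ CMP  NZCV=1000
9: · MOVGT
10: · ADDEQ

VAL = 0xec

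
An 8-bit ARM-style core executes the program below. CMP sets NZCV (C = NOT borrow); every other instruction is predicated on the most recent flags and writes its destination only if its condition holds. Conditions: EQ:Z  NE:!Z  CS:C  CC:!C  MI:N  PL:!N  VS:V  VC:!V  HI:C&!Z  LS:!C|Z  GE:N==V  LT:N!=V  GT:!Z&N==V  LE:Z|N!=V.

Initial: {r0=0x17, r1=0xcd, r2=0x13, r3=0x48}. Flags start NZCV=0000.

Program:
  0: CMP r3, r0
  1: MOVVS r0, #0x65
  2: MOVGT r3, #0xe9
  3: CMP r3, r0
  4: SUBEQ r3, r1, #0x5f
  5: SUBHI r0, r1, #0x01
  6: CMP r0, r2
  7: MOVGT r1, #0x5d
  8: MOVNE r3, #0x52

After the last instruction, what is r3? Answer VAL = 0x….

[0] flags=0010 → (cmp)
[1] flags=0010 VS?F → skip
[2] flags=0010 GT?T → r3=0xe9
[3] flags=1010 → (cmp)
[4] flags=1010 EQ?F → skip
[5] flags=1010 HI?T → r0=0xcc
[6] flags=1010 → (cmp)
[7] flags=1010 GT?F → skip
[8] flags=1010 NE?T → r3=0x52

VAL = 0x52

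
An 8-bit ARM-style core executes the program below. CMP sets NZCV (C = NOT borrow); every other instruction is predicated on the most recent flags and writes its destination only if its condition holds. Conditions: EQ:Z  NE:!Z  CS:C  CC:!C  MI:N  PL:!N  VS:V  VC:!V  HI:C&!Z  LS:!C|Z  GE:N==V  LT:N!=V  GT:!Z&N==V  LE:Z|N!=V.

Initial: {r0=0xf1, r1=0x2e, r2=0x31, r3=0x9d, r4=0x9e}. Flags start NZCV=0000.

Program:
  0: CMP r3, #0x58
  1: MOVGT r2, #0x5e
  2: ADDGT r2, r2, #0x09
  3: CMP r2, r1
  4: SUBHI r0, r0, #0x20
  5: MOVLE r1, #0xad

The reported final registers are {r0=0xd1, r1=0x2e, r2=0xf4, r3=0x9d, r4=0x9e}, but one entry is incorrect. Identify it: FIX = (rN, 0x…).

0: ✓ CMP  NZCV=0011
1: · MOVGT
2: · ADDGT
3: ✓ CMP  NZCV=0010
4: ✓ SUBHI  r0←0xd1
5: · MOVLE

FIX = (r2, 0x31)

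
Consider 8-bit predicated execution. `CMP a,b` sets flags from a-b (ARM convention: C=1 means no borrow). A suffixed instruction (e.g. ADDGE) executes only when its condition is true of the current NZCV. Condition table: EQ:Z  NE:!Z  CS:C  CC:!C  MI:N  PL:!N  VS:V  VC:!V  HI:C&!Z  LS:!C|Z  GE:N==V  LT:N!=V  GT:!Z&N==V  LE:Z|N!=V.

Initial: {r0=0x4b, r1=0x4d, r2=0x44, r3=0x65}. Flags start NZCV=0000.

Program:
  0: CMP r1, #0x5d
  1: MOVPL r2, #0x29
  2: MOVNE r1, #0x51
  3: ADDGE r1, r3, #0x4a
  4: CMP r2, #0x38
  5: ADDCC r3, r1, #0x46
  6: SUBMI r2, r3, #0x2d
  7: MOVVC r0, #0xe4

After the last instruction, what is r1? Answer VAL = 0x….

0: ✓ CMP  NZCV=1000
1: · MOVPL
2: ✓ MOVNE  r1←0x51
3: · ADDGE
4: ✓ CMP  NZCV=0010
5: · ADDCC
6: · SUBMI
7: ✓ MOVVC  r0←0xe4

VAL = 0x51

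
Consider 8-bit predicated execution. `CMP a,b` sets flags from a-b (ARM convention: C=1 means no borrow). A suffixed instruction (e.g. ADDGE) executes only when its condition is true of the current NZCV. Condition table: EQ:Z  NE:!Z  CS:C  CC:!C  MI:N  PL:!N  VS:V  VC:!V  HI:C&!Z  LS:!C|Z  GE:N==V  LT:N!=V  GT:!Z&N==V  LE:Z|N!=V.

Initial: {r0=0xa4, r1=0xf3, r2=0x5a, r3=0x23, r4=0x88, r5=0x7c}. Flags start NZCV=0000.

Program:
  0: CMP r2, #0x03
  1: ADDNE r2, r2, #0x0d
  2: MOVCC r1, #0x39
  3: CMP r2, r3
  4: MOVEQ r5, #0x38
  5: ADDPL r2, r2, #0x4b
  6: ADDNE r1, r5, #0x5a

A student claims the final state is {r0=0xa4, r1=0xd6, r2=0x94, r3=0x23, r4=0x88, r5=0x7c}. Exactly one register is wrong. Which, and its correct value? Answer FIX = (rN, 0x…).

FIX = (r2, 0xb2)

0: ✓ CMP  NZCV=0010
1: ✓ ADDNE  r2←0x67
2: · MOVCC
3: ✓ CMP  NZCV=0010
4: · MOVEQ
5: ✓ ADDPL  r2←0xb2
6: ✓ ADDNE  r1←0xd6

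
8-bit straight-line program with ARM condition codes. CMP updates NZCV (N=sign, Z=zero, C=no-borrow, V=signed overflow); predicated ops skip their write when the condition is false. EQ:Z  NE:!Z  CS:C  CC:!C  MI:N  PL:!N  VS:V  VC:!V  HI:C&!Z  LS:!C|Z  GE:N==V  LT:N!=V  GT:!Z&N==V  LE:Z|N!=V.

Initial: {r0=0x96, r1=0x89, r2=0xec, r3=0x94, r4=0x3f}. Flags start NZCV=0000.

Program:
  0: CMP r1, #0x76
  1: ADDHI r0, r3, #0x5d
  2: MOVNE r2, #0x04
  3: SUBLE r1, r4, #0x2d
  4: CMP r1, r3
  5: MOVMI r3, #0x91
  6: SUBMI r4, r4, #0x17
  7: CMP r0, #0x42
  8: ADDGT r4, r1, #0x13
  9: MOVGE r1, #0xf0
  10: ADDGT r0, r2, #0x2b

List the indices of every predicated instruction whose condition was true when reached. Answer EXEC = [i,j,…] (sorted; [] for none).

[0] flags=0011 → (cmp)
[1] flags=0011 HI?T → r0=0xf1
[2] flags=0011 NE?T → r2=0x04
[3] flags=0011 LE?T → r1=0x12
[4] flags=0000 → (cmp)
[5] flags=0000 MI?F → skip
[6] flags=0000 MI?F → skip
[7] flags=1010 → (cmp)
[8] flags=1010 GT?F → skip
[9] flags=1010 GE?F → skip
[10] flags=1010 GT?F → skip

EXEC = [1,2,3]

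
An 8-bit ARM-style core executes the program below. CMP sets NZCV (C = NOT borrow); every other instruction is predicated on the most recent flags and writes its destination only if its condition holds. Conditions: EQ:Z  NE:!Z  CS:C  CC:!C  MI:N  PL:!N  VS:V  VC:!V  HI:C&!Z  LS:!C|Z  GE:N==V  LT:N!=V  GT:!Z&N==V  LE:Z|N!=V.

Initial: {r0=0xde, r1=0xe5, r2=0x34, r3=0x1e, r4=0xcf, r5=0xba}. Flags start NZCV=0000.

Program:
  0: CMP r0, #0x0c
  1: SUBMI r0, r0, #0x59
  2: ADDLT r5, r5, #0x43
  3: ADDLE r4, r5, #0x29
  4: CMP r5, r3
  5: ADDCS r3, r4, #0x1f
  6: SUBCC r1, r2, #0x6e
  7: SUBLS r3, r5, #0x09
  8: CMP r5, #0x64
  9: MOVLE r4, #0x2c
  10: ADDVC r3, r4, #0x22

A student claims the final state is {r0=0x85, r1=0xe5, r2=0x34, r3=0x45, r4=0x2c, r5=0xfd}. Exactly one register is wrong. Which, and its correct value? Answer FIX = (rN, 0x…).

0: ✓ CMP  NZCV=1010
1: ✓ SUBMI  r0←0x85
2: ✓ ADDLT  r5←0xfd
3: ✓ ADDLE  r4←0x26
4: ✓ CMP  NZCV=1010
5: ✓ ADDCS  r3←0x45
6: · SUBCC
7: · SUBLS
8: ✓ CMP  NZCV=1010
9: ✓ MOVLE  r4←0x2c
10: ✓ ADDVC  r3←0x4e

FIX = (r3, 0x4e)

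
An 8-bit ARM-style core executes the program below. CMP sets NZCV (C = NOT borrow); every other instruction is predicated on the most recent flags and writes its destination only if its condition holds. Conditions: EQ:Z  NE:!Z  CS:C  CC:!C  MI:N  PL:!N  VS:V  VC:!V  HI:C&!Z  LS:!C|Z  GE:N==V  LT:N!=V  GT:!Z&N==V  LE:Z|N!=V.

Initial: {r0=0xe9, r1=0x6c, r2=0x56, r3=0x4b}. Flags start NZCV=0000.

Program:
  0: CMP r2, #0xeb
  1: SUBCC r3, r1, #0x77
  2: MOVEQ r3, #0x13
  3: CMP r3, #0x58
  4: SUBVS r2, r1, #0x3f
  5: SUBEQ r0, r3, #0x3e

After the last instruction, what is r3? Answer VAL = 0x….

VAL = 0xf5

0: ✓ CMP  NZCV=0000
1: ✓ SUBCC  r3←0xf5
2: · MOVEQ
3: ✓ CMP  NZCV=1010
4: · SUBVS
5: · SUBEQ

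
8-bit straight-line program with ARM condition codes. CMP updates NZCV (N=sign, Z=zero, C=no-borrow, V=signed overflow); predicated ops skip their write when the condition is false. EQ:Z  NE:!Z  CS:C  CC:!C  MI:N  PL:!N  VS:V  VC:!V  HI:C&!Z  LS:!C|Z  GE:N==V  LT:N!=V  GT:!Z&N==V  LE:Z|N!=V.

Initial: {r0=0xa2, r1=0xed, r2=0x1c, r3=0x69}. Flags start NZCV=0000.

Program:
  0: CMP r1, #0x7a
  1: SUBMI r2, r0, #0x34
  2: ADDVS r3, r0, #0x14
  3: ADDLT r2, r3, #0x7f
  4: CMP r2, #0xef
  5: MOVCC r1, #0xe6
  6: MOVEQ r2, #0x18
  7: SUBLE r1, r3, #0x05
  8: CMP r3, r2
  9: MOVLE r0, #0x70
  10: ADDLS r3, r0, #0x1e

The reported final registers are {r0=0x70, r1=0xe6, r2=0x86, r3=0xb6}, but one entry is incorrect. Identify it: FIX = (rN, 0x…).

[0] flags=0011 → (cmp)
[1] flags=0011 MI?F → skip
[2] flags=0011 VS?T → r3=0xb6
[3] flags=0011 LT?T → r2=0x35
[4] flags=0000 → (cmp)
[5] flags=0000 CC?T → r1=0xe6
[6] flags=0000 EQ?F → skip
[7] flags=0000 LE?F → skip
[8] flags=1010 → (cmp)
[9] flags=1010 LE?T → r0=0x70
[10] flags=1010 LS?F → skip

FIX = (r2, 0x35)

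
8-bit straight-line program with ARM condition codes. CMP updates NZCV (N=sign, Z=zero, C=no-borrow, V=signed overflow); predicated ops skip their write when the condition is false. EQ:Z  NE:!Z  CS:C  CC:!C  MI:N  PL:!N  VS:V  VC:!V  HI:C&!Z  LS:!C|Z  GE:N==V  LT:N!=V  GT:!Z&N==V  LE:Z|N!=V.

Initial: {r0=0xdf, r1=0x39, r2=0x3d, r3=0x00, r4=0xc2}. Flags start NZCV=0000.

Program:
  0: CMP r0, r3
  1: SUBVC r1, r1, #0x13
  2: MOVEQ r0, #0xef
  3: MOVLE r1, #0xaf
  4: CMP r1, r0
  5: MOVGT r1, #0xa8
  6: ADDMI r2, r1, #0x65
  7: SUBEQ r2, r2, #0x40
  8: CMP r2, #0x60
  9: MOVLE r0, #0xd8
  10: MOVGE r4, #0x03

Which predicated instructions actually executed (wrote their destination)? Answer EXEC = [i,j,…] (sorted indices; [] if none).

EXEC = [1,3,6,9]

[0] flags=1010 → (cmp)
[1] flags=1010 VC?T → r1=0x26
[2] flags=1010 EQ?F → skip
[3] flags=1010 LE?T → r1=0xaf
[4] flags=1000 → (cmp)
[5] flags=1000 GT?F → skip
[6] flags=1000 MI?T → r2=0x14
[7] flags=1000 EQ?F → skip
[8] flags=1000 → (cmp)
[9] flags=1000 LE?T → r0=0xd8
[10] flags=1000 GE?F → skip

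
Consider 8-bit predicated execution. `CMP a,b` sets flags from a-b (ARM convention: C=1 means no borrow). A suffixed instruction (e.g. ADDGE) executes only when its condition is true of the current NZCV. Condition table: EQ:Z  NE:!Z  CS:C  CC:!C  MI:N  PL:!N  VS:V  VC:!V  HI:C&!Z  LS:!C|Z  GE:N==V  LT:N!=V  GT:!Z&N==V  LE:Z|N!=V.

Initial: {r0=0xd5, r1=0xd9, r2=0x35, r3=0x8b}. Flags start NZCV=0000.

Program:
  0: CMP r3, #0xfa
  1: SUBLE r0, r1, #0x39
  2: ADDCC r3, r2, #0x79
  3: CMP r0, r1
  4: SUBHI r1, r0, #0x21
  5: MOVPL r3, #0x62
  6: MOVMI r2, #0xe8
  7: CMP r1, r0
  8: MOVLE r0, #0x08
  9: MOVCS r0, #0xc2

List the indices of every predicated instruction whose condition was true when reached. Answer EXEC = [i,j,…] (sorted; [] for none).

[0] flags=1000 → (cmp)
[1] flags=1000 LE?T → r0=0xa0
[2] flags=1000 CC?T → r3=0xae
[3] flags=1000 → (cmp)
[4] flags=1000 HI?F → skip
[5] flags=1000 PL?F → skip
[6] flags=1000 MI?T → r2=0xe8
[7] flags=0010 → (cmp)
[8] flags=0010 LE?F → skip
[9] flags=0010 CS?T → r0=0xc2

EXEC = [1,2,6,9]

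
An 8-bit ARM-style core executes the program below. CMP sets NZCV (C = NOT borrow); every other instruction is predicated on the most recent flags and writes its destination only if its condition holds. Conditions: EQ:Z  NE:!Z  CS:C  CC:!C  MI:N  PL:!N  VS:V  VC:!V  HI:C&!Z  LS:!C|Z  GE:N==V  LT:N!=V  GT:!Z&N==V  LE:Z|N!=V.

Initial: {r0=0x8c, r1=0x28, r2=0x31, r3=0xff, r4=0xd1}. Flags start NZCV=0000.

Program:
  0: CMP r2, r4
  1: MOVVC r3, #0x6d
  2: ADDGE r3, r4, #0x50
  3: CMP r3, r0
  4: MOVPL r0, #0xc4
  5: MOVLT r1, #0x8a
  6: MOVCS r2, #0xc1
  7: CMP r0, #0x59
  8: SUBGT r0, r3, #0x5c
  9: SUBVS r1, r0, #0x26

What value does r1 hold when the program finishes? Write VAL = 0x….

0: ✓ CMP  NZCV=0000
1: ✓ MOVVC  r3←0x6d
2: ✓ ADDGE  r3←0x21
3: ✓ CMP  NZCV=1001
4: · MOVPL
5: · MOVLT
6: · MOVCS
7: ✓ CMP  NZCV=0011
8: · SUBGT
9: ✓ SUBVS  r1←0x66

VAL = 0x66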